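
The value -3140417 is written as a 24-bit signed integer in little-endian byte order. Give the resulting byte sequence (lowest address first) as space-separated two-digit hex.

Two's complement of -3140417 in 24 bits: 3140417 = 0x2FEB41; invert → 0xD014BE; add 1 → 0xD014BF.
Split into bytes (most-significant first): D0 14 BF.
Little-endian stores the least-significant byte at the lowest address.
So at ascending addresses the bytes are BF 14 D0.

BF 14 D0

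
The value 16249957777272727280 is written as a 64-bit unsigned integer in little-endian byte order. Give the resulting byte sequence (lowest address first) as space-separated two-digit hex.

16249957777272727280 in hexadecimal, padded to 64 bits, is 0xE1837280A16FE6F0.
Split into bytes (most-significant first): E1 83 72 80 A1 6F E6 F0.
Little-endian stores the least-significant byte at the lowest address.
So at ascending addresses the bytes are F0 E6 6F A1 80 72 83 E1.

F0 E6 6F A1 80 72 83 E1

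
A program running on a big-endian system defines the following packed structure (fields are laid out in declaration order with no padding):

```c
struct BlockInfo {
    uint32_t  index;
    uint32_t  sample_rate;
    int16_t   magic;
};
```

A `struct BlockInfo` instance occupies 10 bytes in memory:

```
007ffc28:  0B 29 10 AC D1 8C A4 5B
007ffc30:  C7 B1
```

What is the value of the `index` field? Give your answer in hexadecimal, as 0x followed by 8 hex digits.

0x0B2910AC

`index` is the first field, at byte offset 0, occupying 4 bytes.
Bytes at offsets 0..3: 0B 29 10 AC.
Big-endian: lowest address holds the most-significant byte.
The bytes are already most-significant first: 0x0B2910AC.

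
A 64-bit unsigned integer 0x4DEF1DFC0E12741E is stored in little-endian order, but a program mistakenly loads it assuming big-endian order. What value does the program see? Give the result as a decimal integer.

Stored little-endian, the bytes at ascending addresses are 1E 74 12 0E FC 1D EF 4D.
Read back as big-endian, the last byte is least significant, giving 0x1E74120EFC1DEF4D.
0x1E74120EFC1DEF4D = 2194398774004936525.

2194398774004936525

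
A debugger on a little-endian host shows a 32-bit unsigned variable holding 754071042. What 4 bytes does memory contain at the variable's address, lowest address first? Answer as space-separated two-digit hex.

02 36 F2 2C

754071042 in hexadecimal, padded to 32 bits, is 0x2CF23602.
Split into bytes (most-significant first): 2C F2 36 02.
Little-endian: lowest address holds the least-significant byte.
So at ascending addresses the bytes are 02 36 F2 2C.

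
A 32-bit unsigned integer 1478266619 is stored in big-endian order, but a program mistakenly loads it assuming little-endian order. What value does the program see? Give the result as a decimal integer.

4220394584

1478266619 in 32-bit hexadecimal is 0x581C8EFB.
Stored big-endian, the bytes at ascending addresses are 58 1C 8E FB.
Read back as little-endian, the first byte is least significant, giving 0xFB8E1C58.
0xFB8E1C58 = 4220394584.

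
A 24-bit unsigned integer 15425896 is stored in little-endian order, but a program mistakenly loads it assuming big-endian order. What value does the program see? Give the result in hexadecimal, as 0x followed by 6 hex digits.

15425896 in 24-bit hexadecimal is 0xEB6168.
Stored little-endian, the bytes at ascending addresses are 68 61 EB.
Read back as big-endian, the last byte is least significant, giving 0x6861EB.

0x6861EB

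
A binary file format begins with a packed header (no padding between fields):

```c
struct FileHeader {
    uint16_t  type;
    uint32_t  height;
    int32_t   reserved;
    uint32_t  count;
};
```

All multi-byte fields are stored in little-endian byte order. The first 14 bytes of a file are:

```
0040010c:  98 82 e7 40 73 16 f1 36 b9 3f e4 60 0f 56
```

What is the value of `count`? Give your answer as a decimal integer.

1443848420

`count` follows `type` (2 B), `height` (4 B), `reserved` (4 B), so it starts at offset 2 + 4 + 4 = 10 and occupies 4 bytes.
Bytes at offsets 10..13: E4 60 0F 56.
In little-endian order the low byte comes first in memory.
Reassemble most-significant byte first: 56 0F 60 E4 → 0x560F60E4.
0x560F60E4 = 1443848420.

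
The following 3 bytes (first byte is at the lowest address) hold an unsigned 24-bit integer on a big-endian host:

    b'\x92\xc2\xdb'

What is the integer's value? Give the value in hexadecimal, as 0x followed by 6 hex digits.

0x92C2DB

Big-endian stores the most-significant byte at the lowest address.
The bytes are already most-significant first: 0x92C2DB.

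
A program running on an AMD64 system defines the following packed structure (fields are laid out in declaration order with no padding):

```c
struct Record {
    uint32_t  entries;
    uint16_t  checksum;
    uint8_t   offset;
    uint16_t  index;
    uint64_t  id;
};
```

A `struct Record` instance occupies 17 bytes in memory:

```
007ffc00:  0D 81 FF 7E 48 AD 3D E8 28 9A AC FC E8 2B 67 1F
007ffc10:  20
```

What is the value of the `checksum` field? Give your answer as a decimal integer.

`checksum` follows `entries` (4 bytes), so it starts at byte offset 4 and occupies 2 bytes.
Bytes at offsets 4..5: 48 AD.
In little-endian order the low byte comes first in memory.
Reassemble most-significant byte first: AD 48 → 0xAD48.
0xAD48 = 44360.

44360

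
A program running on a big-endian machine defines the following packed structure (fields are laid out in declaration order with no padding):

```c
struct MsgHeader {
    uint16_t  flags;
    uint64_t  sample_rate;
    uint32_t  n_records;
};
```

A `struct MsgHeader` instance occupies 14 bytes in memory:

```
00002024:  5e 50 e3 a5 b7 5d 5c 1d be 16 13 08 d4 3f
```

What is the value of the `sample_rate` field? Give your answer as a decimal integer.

`sample_rate` follows `flags` (2 bytes), so it starts at byte offset 2 and occupies 8 bytes.
Bytes at offsets 2..9: E3 A5 B7 5D 5C 1D BE 16.
In big-endian order the high byte comes first in memory.
The bytes are already most-significant first: 0xE3A5B75D5C1DBE16.
0xE3A5B75D5C1DBE16 = 16403718829372194326.

16403718829372194326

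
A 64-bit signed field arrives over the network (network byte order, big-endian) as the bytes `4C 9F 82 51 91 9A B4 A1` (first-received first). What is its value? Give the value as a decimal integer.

5521274955026314401

Big-endian: lowest address holds the most-significant byte.
The bytes are already most-significant first: 0x4C9F8251919AB4A1.
0x4C9F8251919AB4A1 = 5521274955026314401.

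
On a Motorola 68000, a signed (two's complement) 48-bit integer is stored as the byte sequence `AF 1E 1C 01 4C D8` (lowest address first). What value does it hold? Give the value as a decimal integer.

In big-endian order the high byte comes first in memory.
The bytes are already most-significant first: 0xAF1E1C014CD8.
Top bit is set, so as a signed 48-bit value this is 0xAF1E1C014CD8 − 2^48 = -88931122983720.

-88931122983720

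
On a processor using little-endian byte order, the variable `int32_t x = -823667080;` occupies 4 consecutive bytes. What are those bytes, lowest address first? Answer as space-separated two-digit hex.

Two's complement of -823667080 in 32 bits: 823667080 = 0x31182988; invert → 0xCEE7D677; add 1 → 0xCEE7D678.
Split into bytes (most-significant first): CE E7 D6 78.
Little-endian stores the least-significant byte at the lowest address.
So at ascending addresses the bytes are 78 D6 E7 CE.

78 D6 E7 CE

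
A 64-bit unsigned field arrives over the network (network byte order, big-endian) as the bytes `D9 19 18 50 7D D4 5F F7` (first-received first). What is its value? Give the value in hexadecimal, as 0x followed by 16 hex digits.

In big-endian order the high byte comes first in memory.
The bytes are already most-significant first: 0xD91918507DD45FF7.

0xD91918507DD45FF7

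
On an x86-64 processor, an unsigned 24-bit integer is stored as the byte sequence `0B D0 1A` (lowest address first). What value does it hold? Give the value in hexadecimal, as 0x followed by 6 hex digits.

Little-endian stores the least-significant byte at the lowest address.
Reassemble most-significant byte first: 1A D0 0B → 0x1AD00B.

0x1AD00B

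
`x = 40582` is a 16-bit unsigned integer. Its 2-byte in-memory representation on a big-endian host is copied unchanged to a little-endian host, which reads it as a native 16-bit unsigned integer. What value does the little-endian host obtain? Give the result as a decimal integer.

34462

40582 in 16-bit hexadecimal is 0x9E86.
Stored big-endian, the bytes at ascending addresses are 9E 86.
Read back as little-endian, the first byte is least significant, giving 0x869E.
0x869E = 34462.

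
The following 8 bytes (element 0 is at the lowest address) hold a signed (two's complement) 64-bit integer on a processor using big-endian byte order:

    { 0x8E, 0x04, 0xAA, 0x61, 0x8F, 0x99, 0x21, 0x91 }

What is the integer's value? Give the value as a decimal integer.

Big-endian: lowest address holds the most-significant byte.
The bytes are already most-significant first: 0x8E04AA618F992191.
Top bit is set, so as a signed 64-bit value this is 0x8E04AA618F992191 − 2^64 = -8213252484419214959.

-8213252484419214959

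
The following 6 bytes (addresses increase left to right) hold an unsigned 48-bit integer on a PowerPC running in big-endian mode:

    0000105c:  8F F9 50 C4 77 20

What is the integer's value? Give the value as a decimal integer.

158300964681504

Big-endian: lowest address holds the most-significant byte.
The bytes are already most-significant first: 0x8FF950C47720.
0x8FF950C47720 = 158300964681504.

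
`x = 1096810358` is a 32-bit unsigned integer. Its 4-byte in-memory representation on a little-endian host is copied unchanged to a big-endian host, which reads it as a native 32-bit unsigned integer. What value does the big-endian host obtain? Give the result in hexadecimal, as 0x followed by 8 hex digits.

1096810358 in 32-bit hexadecimal is 0x415FFF76.
Stored little-endian, the bytes at ascending addresses are 76 FF 5F 41.
Read back as big-endian, the last byte is least significant, giving 0x76FF5F41.

0x76FF5F41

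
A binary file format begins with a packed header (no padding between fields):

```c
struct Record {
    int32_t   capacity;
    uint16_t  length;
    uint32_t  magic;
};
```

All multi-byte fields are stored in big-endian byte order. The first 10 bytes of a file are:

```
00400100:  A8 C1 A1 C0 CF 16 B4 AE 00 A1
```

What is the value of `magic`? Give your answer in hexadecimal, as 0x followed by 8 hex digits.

`magic` follows `capacity` (4 B), `length` (2 B), so it starts at offset 4 + 2 = 6 and occupies 4 bytes.
Bytes at offsets 6..9: B4 AE 00 A1.
Big-endian stores the most-significant byte at the lowest address.
The bytes are already most-significant first: 0xB4AE00A1.

0xB4AE00A1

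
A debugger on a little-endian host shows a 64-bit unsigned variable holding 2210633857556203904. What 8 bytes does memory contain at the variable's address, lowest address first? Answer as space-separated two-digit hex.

80 C9 16 F0 C7 BF AD 1E

2210633857556203904 in hexadecimal, padded to 64 bits, is 0x1EADBFC7F016C980.
Split into bytes (most-significant first): 1E AD BF C7 F0 16 C9 80.
Little-endian stores the least-significant byte at the lowest address.
So at ascending addresses the bytes are 80 C9 16 F0 C7 BF AD 1E.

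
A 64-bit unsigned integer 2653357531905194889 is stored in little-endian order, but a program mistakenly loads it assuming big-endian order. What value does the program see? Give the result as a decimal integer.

9942629661141815844

2653357531905194889 in 64-bit hexadecimal is 0x24D29E9DFF50FB89.
Stored little-endian, the bytes at ascending addresses are 89 FB 50 FF 9D 9E D2 24.
Read back as big-endian, the last byte is least significant, giving 0x89FB50FF9D9ED224.
0x89FB50FF9D9ED224 = 9942629661141815844.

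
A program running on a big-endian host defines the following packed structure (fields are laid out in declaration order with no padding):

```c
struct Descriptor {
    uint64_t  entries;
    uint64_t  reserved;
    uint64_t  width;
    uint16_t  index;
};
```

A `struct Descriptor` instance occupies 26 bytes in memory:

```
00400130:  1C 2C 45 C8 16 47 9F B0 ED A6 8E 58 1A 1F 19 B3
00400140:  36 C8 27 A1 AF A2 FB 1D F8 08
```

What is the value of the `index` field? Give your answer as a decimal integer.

63496

`index` follows `entries` (8 B), `reserved` (8 B), `width` (8 B), so it starts at offset 8 + 8 + 8 = 24 and occupies 2 bytes.
Bytes at offsets 24..25: F8 08.
Big-endian: lowest address holds the most-significant byte.
The bytes are already most-significant first: 0xF808.
0xF808 = 63496.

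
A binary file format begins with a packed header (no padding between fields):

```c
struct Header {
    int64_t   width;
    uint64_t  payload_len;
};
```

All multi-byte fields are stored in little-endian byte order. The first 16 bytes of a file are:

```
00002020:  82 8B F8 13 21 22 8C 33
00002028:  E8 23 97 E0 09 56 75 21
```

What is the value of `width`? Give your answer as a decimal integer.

`width` is the first field, at byte offset 0, occupying 8 bytes.
Bytes at offsets 0..7: 82 8B F8 13 21 22 8C 33.
Little-endian stores the least-significant byte at the lowest address.
Reassemble most-significant byte first: 33 8C 22 21 13 F8 8B 82 → 0x338C222113F88B82.
0x338C222113F88B82 = 3714381318138137474.

3714381318138137474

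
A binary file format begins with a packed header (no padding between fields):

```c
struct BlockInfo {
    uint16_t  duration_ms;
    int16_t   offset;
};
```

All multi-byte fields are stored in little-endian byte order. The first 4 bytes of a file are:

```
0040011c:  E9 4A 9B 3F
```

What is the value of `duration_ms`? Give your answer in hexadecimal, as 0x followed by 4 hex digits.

0x4AE9

`duration_ms` is the first field, at byte offset 0, occupying 2 bytes.
Bytes at offsets 0..1: E9 4A.
Little-endian: lowest address holds the least-significant byte.
Reassemble most-significant byte first: 4A E9 → 0x4AE9.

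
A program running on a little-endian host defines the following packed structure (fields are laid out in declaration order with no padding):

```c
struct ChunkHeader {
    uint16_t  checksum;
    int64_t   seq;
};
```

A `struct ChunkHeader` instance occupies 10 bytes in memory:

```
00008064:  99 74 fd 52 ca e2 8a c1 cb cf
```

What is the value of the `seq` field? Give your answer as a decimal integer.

`seq` follows `checksum` (2 bytes), so it starts at byte offset 2 and occupies 8 bytes.
Bytes at offsets 2..9: FD 52 CA E2 8A C1 CB CF.
Little-endian stores the least-significant byte at the lowest address.
Reassemble most-significant byte first: CF CB C1 8A E2 CA 52 FD → 0xCFCBC18AE2CA52FD.
Top bit is set, so as a signed 64-bit value this is 0xCFCBC18AE2CA52FD − 2^64 = -3473469885331647747.

-3473469885331647747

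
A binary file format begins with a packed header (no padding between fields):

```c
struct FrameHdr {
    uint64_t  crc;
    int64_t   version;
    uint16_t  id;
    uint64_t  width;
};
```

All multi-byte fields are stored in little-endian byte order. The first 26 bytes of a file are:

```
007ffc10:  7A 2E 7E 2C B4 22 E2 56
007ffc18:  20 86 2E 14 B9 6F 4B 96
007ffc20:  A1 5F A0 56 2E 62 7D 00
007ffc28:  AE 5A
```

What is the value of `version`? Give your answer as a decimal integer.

-7616871504068835808

`version` follows `crc` (8 bytes), so it starts at byte offset 8 and occupies 8 bytes.
Bytes at offsets 8..15: 20 86 2E 14 B9 6F 4B 96.
Little-endian: lowest address holds the least-significant byte.
Reassemble most-significant byte first: 96 4B 6F B9 14 2E 86 20 → 0x964B6FB9142E8620.
Top bit is set, so as a signed 64-bit value this is 0x964B6FB9142E8620 − 2^64 = -7616871504068835808.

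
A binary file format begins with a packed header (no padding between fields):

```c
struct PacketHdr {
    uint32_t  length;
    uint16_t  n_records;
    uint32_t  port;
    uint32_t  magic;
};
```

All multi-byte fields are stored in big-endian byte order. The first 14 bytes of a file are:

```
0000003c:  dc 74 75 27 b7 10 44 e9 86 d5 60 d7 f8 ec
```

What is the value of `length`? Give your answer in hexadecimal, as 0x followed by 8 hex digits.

0xDC747527

`length` is the first field, at byte offset 0, occupying 4 bytes.
Bytes at offsets 0..3: DC 74 75 27.
Big-endian stores the most-significant byte at the lowest address.
The bytes are already most-significant first: 0xDC747527.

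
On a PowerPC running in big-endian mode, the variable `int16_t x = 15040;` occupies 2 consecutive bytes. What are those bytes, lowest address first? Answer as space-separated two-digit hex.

3A C0

15040 in hexadecimal, padded to 16 bits, is 0x3AC0.
Split into bytes (most-significant first): 3A C0.
In big-endian order the high byte comes first in memory.
So the memory order matches the most-significant-first order: 3A C0.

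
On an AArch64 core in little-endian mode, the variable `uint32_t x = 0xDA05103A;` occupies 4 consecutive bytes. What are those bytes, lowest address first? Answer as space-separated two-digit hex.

Split into bytes (most-significant first): DA 05 10 3A.
Little-endian: lowest address holds the least-significant byte.
So at ascending addresses the bytes are 3A 10 05 DA.

3A 10 05 DA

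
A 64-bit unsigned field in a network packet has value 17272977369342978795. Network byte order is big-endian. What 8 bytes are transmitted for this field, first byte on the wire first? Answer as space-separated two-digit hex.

17272977369342978795 in hexadecimal, padded to 64 bits, is 0xEFB5F166B90CAAEB.
Split into bytes (most-significant first): EF B5 F1 66 B9 0C AA EB.
Big-endian: lowest address holds the most-significant byte.
So the memory order matches the most-significant-first order: EF B5 F1 66 B9 0C AA EB.

EF B5 F1 66 B9 0C AA EB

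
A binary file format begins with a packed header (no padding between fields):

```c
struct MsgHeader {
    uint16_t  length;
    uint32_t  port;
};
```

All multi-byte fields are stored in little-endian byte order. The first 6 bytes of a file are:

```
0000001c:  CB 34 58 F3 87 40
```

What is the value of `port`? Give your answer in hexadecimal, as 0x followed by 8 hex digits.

`port` follows `length` (2 bytes), so it starts at byte offset 2 and occupies 4 bytes.
Bytes at offsets 2..5: 58 F3 87 40.
Little-endian: lowest address holds the least-significant byte.
Reassemble most-significant byte first: 40 87 F3 58 → 0x4087F358.

0x4087F358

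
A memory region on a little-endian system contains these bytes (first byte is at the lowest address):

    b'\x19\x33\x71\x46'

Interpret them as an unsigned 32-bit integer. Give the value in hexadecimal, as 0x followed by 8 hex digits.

0x46713319

Little-endian: lowest address holds the least-significant byte.
Reassemble most-significant byte first: 46 71 33 19 → 0x46713319.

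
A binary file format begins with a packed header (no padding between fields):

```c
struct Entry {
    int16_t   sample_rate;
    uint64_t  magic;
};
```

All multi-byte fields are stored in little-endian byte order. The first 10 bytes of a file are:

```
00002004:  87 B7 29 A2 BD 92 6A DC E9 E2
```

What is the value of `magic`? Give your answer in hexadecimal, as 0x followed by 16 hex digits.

`magic` follows `sample_rate` (2 bytes), so it starts at byte offset 2 and occupies 8 bytes.
Bytes at offsets 2..9: 29 A2 BD 92 6A DC E9 E2.
In little-endian order the low byte comes first in memory.
Reassemble most-significant byte first: E2 E9 DC 6A 92 BD A2 29 → 0xE2E9DC6A92BDA229.

0xE2E9DC6A92BDA229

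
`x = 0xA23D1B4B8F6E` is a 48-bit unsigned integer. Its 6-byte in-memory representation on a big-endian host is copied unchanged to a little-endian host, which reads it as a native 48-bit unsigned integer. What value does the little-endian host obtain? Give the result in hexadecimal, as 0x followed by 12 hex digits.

Stored big-endian, the bytes at ascending addresses are A2 3D 1B 4B 8F 6E.
Read back as little-endian, the first byte is least significant, giving 0x6E8F4B1B3DA2.

0x6E8F4B1B3DA2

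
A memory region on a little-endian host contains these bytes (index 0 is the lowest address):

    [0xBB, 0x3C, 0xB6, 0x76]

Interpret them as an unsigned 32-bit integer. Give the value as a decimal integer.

1991654587

Little-endian stores the least-significant byte at the lowest address.
Reassemble most-significant byte first: 76 B6 3C BB → 0x76B63CBB.
0x76B63CBB = 1991654587.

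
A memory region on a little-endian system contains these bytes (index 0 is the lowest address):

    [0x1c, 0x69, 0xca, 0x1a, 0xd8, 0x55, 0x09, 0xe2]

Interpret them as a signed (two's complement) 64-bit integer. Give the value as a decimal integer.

-2159100159696672484

Little-endian stores the least-significant byte at the lowest address.
Reassemble most-significant byte first: E2 09 55 D8 1A CA 69 1C → 0xE20955D81ACA691C.
Top bit is set, so as a signed 64-bit value this is 0xE20955D81ACA691C − 2^64 = -2159100159696672484.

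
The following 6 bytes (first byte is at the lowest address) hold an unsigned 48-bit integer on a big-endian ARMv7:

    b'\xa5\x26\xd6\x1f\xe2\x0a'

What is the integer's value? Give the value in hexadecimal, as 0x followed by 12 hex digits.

Big-endian: lowest address holds the most-significant byte.
The bytes are already most-significant first: 0xA526D61FE20A.

0xA526D61FE20A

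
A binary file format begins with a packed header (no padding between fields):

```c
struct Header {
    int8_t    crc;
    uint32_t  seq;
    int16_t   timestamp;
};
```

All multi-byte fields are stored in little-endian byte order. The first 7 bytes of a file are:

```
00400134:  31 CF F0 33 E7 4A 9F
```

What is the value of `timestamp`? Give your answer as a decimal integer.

`timestamp` follows `crc` (1 B), `seq` (4 B), so it starts at offset 1 + 4 = 5 and occupies 2 bytes.
Bytes at offsets 5..6: 4A 9F.
In little-endian order the low byte comes first in memory.
Reassemble most-significant byte first: 9F 4A → 0x9F4A.
Top bit is set, so as a signed 16-bit value this is 0x9F4A − 2^16 = -24758.

-24758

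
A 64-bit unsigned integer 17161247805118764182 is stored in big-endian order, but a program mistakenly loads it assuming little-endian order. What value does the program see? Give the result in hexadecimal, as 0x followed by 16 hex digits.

17161247805118764182 in 64-bit hexadecimal is 0xEE28FFF45E8E5496.
Stored big-endian, the bytes at ascending addresses are EE 28 FF F4 5E 8E 54 96.
Read back as little-endian, the first byte is least significant, giving 0x96548E5EF4FF28EE.

0x96548E5EF4FF28EE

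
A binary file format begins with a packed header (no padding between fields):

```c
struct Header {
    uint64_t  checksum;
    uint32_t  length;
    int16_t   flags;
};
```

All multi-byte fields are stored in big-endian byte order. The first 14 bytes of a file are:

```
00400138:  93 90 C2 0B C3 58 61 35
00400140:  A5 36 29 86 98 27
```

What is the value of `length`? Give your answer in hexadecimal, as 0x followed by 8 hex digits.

0xA5362986

`length` follows `checksum` (8 bytes), so it starts at byte offset 8 and occupies 4 bytes.
Bytes at offsets 8..11: A5 36 29 86.
Big-endian: lowest address holds the most-significant byte.
The bytes are already most-significant first: 0xA5362986.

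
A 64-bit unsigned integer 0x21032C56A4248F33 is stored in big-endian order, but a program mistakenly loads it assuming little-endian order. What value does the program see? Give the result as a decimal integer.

3715228505842909985

Stored big-endian, the bytes at ascending addresses are 21 03 2C 56 A4 24 8F 33.
Read back as little-endian, the first byte is least significant, giving 0x338F24A4562C0321.
0x338F24A4562C0321 = 3715228505842909985.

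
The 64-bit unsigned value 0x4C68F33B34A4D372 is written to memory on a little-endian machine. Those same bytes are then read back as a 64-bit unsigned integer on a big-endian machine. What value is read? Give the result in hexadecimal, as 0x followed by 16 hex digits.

0x72D3A4343BF3684C

Stored little-endian, the bytes at ascending addresses are 72 D3 A4 34 3B F3 68 4C.
Read back as big-endian, the last byte is least significant, giving 0x72D3A4343BF3684C.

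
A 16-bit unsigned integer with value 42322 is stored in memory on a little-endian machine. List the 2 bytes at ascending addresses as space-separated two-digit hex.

42322 in hexadecimal, padded to 16 bits, is 0xA552.
Split into bytes (most-significant first): A5 52.
Little-endian: lowest address holds the least-significant byte.
So at ascending addresses the bytes are 52 A5.

52 A5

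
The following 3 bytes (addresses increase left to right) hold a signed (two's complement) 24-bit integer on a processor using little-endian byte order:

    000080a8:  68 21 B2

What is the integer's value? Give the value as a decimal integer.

Little-endian: lowest address holds the least-significant byte.
Reassemble most-significant byte first: B2 21 68 → 0xB22168.
Top bit is set, so as a signed 24-bit value this is 0xB22168 − 2^24 = -5103256.

-5103256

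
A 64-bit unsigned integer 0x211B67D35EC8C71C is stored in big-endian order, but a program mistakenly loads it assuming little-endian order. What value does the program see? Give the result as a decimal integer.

2073846463026633505

Stored big-endian, the bytes at ascending addresses are 21 1B 67 D3 5E C8 C7 1C.
Read back as little-endian, the first byte is least significant, giving 0x1CC7C85ED3671B21.
0x1CC7C85ED3671B21 = 2073846463026633505.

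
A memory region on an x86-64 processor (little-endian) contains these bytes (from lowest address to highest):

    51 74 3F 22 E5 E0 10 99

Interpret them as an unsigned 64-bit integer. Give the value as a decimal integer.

Little-endian: lowest address holds the least-significant byte.
Reassemble most-significant byte first: 99 10 E0 E5 22 3F 74 51 → 0x9910E0E5223F7451.
0x9910E0E5223F7451 = 11029562762157061201.

11029562762157061201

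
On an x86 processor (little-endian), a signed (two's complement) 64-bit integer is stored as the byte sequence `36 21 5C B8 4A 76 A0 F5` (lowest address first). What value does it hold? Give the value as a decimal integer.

Little-endian stores the least-significant byte at the lowest address.
Reassemble most-significant byte first: F5 A0 76 4A B8 5C 21 36 → 0xF5A0764AB85C2136.
Top bit is set, so as a signed 64-bit value this is 0xF5A0764AB85C2136 − 2^64 = -747467474850799306.

-747467474850799306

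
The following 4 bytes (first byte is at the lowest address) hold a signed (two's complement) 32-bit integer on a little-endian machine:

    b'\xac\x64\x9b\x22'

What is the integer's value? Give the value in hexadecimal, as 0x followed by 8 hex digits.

Little-endian: lowest address holds the least-significant byte.
Reassemble most-significant byte first: 22 9B 64 AC → 0x229B64AC.

0x229B64AC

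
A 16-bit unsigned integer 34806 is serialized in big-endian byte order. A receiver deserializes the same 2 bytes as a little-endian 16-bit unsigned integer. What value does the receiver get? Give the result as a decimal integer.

34806 in 16-bit hexadecimal is 0x87F6.
Stored big-endian, the bytes at ascending addresses are 87 F6.
Read back as little-endian, the first byte is least significant, giving 0xF687.
0xF687 = 63111.

63111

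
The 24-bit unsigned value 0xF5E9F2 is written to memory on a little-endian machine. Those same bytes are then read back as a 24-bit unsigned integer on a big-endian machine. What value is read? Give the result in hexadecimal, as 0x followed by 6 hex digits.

Stored little-endian, the bytes at ascending addresses are F2 E9 F5.
Read back as big-endian, the last byte is least significant, giving 0xF2E9F5.

0xF2E9F5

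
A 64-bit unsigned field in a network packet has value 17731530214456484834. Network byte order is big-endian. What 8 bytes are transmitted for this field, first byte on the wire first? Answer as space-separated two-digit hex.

17731530214456484834 in hexadecimal, padded to 64 bits, is 0xF6130CC8CCC8E3E2.
Split into bytes (most-significant first): F6 13 0C C8 CC C8 E3 E2.
In big-endian order the high byte comes first in memory.
So the memory order matches the most-significant-first order: F6 13 0C C8 CC C8 E3 E2.

F6 13 0C C8 CC C8 E3 E2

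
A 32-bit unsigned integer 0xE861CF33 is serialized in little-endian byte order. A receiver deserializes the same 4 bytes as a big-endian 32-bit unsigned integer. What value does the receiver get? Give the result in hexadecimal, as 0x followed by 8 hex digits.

Stored little-endian, the bytes at ascending addresses are 33 CF 61 E8.
Read back as big-endian, the last byte is least significant, giving 0x33CF61E8.

0x33CF61E8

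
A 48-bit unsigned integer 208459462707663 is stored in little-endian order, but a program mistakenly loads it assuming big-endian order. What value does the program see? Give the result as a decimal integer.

208459462707663 in 48-bit hexadecimal is 0xBD97C03989CF.
Stored little-endian, the bytes at ascending addresses are CF 89 39 C0 97 BD.
Read back as big-endian, the last byte is least significant, giving 0xCF8939C097BD.
0xCF8939C097BD = 228188286392253.

228188286392253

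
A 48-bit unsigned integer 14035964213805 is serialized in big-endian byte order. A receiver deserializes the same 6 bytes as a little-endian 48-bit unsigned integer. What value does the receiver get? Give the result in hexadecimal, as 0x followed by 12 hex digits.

0x2D3AA900C40C

14035964213805 in 48-bit hexadecimal is 0x0CC400A93A2D.
Stored big-endian, the bytes at ascending addresses are 0C C4 00 A9 3A 2D.
Read back as little-endian, the first byte is least significant, giving 0x2D3AA900C40C.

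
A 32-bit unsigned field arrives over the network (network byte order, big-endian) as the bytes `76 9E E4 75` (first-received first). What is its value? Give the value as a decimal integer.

1990124661

In big-endian order the high byte comes first in memory.
The bytes are already most-significant first: 0x769EE475.
0x769EE475 = 1990124661.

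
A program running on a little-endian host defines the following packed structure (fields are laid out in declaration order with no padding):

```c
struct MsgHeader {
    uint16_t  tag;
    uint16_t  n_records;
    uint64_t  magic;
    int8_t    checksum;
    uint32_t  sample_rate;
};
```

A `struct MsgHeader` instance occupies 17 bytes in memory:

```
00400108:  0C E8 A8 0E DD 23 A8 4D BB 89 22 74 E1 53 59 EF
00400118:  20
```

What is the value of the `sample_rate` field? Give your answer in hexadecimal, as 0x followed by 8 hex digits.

`sample_rate` follows `tag` (2 B), `n_records` (2 B), `magic` (8 B), `checksum` (1 B), so it starts at offset 2 + 2 + 8 + 1 = 13 and occupies 4 bytes.
Bytes at offsets 13..16: 53 59 EF 20.
Little-endian stores the least-significant byte at the lowest address.
Reassemble most-significant byte first: 20 EF 59 53 → 0x20EF5953.

0x20EF5953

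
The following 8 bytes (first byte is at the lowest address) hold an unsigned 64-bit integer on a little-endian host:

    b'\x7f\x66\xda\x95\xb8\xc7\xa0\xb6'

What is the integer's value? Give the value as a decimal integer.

13159737706778617471

Little-endian: lowest address holds the least-significant byte.
Reassemble most-significant byte first: B6 A0 C7 B8 95 DA 66 7F → 0xB6A0C7B895DA667F.
0xB6A0C7B895DA667F = 13159737706778617471.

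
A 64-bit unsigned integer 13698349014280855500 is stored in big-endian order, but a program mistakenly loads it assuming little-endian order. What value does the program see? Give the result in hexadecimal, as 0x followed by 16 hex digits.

0xCC5F88FDD94F1ABE

13698349014280855500 in 64-bit hexadecimal is 0xBE1A4FD9FD885FCC.
Stored big-endian, the bytes at ascending addresses are BE 1A 4F D9 FD 88 5F CC.
Read back as little-endian, the first byte is least significant, giving 0xCC5F88FDD94F1ABE.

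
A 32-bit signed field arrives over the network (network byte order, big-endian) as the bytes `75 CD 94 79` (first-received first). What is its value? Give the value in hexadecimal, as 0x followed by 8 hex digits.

In big-endian order the high byte comes first in memory.
The bytes are already most-significant first: 0x75CD9479.

0x75CD9479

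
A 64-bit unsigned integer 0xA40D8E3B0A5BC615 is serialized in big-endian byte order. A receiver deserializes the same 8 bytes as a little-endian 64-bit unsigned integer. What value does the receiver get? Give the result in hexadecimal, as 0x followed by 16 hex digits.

Stored big-endian, the bytes at ascending addresses are A4 0D 8E 3B 0A 5B C6 15.
Read back as little-endian, the first byte is least significant, giving 0x15C65B0A3B8E0DA4.

0x15C65B0A3B8E0DA4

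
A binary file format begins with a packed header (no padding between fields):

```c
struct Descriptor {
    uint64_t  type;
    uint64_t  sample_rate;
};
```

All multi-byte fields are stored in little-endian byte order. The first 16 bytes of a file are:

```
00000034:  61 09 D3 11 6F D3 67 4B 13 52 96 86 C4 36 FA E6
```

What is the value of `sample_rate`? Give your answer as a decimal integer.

`sample_rate` follows `type` (8 bytes), so it starts at byte offset 8 and occupies 8 bytes.
Bytes at offsets 8..15: 13 52 96 86 C4 36 FA E6.
In little-endian order the low byte comes first in memory.
Reassemble most-significant byte first: E6 FA 36 C4 86 96 52 13 → 0xE6FA36C486965213.
0xE6FA36C486965213 = 16643675590600577555.

16643675590600577555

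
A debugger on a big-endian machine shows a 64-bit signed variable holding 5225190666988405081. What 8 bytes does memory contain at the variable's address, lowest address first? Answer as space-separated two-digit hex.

5225190666988405081 in hexadecimal, padded to 64 bits, is 0x48839B3A3587C159.
Split into bytes (most-significant first): 48 83 9B 3A 35 87 C1 59.
Big-endian stores the most-significant byte at the lowest address.
So the memory order matches the most-significant-first order: 48 83 9B 3A 35 87 C1 59.

48 83 9B 3A 35 87 C1 59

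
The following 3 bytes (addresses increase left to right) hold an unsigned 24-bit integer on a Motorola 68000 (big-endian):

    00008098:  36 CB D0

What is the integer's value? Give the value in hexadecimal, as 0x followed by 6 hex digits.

Big-endian stores the most-significant byte at the lowest address.
The bytes are already most-significant first: 0x36CBD0.

0x36CBD0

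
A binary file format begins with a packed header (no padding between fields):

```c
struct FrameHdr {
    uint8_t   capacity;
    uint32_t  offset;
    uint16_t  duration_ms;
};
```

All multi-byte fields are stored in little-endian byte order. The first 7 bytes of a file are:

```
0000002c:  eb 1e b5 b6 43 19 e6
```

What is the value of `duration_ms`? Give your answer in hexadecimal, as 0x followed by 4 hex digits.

`duration_ms` follows `capacity` (1 B), `offset` (4 B), so it starts at offset 1 + 4 = 5 and occupies 2 bytes.
Bytes at offsets 5..6: 19 E6.
In little-endian order the low byte comes first in memory.
Reassemble most-significant byte first: E6 19 → 0xE619.

0xE619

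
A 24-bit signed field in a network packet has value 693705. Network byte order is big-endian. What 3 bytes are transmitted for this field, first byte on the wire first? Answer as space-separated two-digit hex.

693705 in hexadecimal, padded to 24 bits, is 0x0A95C9.
Split into bytes (most-significant first): 0A 95 C9.
Big-endian stores the most-significant byte at the lowest address.
So the memory order matches the most-significant-first order: 0A 95 C9.

0A 95 C9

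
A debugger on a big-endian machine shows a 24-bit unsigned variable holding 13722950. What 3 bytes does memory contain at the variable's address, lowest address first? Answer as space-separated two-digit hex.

13722950 in hexadecimal, padded to 24 bits, is 0xD16546.
Split into bytes (most-significant first): D1 65 46.
Big-endian stores the most-significant byte at the lowest address.
So the memory order matches the most-significant-first order: D1 65 46.

D1 65 46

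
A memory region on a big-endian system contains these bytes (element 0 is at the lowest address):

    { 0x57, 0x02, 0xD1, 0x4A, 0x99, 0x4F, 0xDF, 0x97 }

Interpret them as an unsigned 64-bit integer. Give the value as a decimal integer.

Big-endian: lowest address holds the most-significant byte.
The bytes are already most-significant first: 0x5702D14A994FDF97.
0x5702D14A994FDF97 = 6269803749583085463.

6269803749583085463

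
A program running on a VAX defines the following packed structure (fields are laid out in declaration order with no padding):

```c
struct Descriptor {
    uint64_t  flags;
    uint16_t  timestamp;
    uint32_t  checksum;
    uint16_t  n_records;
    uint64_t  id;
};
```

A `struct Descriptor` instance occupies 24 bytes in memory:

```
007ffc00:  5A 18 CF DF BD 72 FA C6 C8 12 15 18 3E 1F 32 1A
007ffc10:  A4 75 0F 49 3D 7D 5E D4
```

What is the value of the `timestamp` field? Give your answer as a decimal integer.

4808

`timestamp` follows `flags` (8 bytes), so it starts at byte offset 8 and occupies 2 bytes.
Bytes at offsets 8..9: C8 12.
Little-endian: lowest address holds the least-significant byte.
Reassemble most-significant byte first: 12 C8 → 0x12C8.
0x12C8 = 4808.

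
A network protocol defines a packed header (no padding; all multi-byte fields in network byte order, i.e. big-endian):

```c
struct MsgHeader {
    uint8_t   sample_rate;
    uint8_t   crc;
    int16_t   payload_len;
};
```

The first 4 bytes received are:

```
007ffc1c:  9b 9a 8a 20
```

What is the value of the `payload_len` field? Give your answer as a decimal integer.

`payload_len` follows `sample_rate` (1 B), `crc` (1 B), so it starts at offset 1 + 1 = 2 and occupies 2 bytes.
Bytes at offsets 2..3: 8A 20.
In big-endian order the high byte comes first in memory.
The bytes are already most-significant first: 0x8A20.
Top bit is set, so as a signed 16-bit value this is 0x8A20 − 2^16 = -30176.

-30176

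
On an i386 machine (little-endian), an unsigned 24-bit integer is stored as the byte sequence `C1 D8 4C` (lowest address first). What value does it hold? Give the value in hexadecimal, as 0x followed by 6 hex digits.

In little-endian order the low byte comes first in memory.
Reassemble most-significant byte first: 4C D8 C1 → 0x4CD8C1.

0x4CD8C1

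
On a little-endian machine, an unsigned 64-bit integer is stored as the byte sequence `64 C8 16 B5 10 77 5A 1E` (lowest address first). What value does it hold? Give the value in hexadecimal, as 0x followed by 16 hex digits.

Little-endian stores the least-significant byte at the lowest address.
Reassemble most-significant byte first: 1E 5A 77 10 B5 16 C8 64 → 0x1E5A7710B516C864.

0x1E5A7710B516C864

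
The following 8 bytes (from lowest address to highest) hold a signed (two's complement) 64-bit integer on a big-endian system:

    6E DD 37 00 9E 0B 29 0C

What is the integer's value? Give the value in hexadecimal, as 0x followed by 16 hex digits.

0x6EDD37009E0B290C

Big-endian stores the most-significant byte at the lowest address.
The bytes are already most-significant first: 0x6EDD37009E0B290C.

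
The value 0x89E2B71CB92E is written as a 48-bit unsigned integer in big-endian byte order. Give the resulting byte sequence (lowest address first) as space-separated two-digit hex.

89 E2 B7 1C B9 2E

Split into bytes (most-significant first): 89 E2 B7 1C B9 2E.
Big-endian: lowest address holds the most-significant byte.
So the memory order matches the most-significant-first order: 89 E2 B7 1C B9 2E.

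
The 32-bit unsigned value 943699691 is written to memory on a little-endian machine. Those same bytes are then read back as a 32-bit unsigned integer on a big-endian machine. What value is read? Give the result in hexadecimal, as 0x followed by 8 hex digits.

943699691 in 32-bit hexadecimal is 0x383FB6EB.
Stored little-endian, the bytes at ascending addresses are EB B6 3F 38.
Read back as big-endian, the last byte is least significant, giving 0xEBB63F38.

0xEBB63F38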